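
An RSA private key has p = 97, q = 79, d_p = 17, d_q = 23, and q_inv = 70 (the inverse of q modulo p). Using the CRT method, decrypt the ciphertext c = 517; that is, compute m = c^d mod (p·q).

829

m₁ = c^(d_p) mod p: c ≡ 32 (mod 97), and 32^17 mod 97 = 53.
m₂ = c^(d_q) mod q: c ≡ 43 (mod 79), and 43^23 mod 79 = 39.
h = q_inv·(m₁ − m₂) mod p = 70·(53 − 39) mod 97 = 10.
m = m₂ + h·q = 39 + 10·79 = 829.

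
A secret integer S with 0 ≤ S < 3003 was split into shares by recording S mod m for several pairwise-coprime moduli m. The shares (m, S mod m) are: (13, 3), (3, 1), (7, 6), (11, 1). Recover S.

1420

The moduli are pairwise coprime; N = 13·3·7·11 = 3003.
N/13 = 231; 231 ≡ 10 (mod 13); 10·4 ≡ 1, so inverse 4.
N/3 = 1001; 1001 ≡ 2 (mod 3); 2·2 ≡ 1, so inverse 2.
N/7 = 429; 429 ≡ 2 (mod 7); 2·4 ≡ 1, so inverse 4.
N/11 = 273; 273 ≡ 9 (mod 11); 9·5 ≡ 1, so inverse 5.
S ≡ 3·231·4 + 1·1001·2 + 6·429·4 + 1·273·5 = 16435.
16435 mod 3003 = 1420.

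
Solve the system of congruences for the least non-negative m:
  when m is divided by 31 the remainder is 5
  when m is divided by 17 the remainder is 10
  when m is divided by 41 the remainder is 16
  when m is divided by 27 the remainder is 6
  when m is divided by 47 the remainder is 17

13359579

The moduli are pairwise coprime; N = 31·17·41·27·47 = 27419283.
N/31 = 884493; 884493 ≡ 1 (mod 31), inverse 1.
N/17 = 1612899; 1612899 ≡ 7 (mod 17); 7·5 ≡ 1, so inverse 5.
N/41 = 668763; 668763 ≡ 12 (mod 41); 12·24 ≡ 1, so inverse 24.
N/27 = 1015529; 1015529 ≡ 5 (mod 27); 5·11 ≡ 1, so inverse 11.
N/47 = 583389; 583389 ≡ 25 (mod 47); 25·32 ≡ 1, so inverse 32.
m ≡ 5·884493·1 + 10·1612899·5 + 16·668763·24 + 6·1015529·11 + 17·583389·32 = 726260937.
726260937 mod 27419283 = 13359579.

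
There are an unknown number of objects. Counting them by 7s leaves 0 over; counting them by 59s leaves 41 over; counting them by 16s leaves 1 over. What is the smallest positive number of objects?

2401

Combine the congruences pairwise.
From N ≡ 0 (mod 7) write N = 0 + 7t. Substituting into N ≡ 41 (mod 59) gives 7t ≡ 41 (mod 59), and since 7⁻¹ ≡ 17 (mod 59), t ≡ 48. Hence N ≡ 0 + 7·48 = 336 (mod 413).
From N ≡ 336 (mod 413) write N = 336 + 413t. Substituting into N ≡ 1 (mod 16) gives 413t ≡ 1 (mod 16), and since 13⁻¹ ≡ 5 (mod 16), t ≡ 5. Hence N ≡ 336 + 413·5 = 2401 (mod 6608).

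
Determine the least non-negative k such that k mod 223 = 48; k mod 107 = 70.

From k ≡ 48 (mod 223) write k = 48 + 223t. Substituting into k ≡ 70 (mod 107) gives 223t ≡ 22 (mod 107), and since 9⁻¹ ≡ 12 (mod 107), t ≡ 50. Hence k ≡ 48 + 223·50 = 11198 (mod 23861).

11198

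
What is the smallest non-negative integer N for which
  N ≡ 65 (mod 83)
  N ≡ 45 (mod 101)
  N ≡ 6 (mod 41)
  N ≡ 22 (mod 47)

The moduli are pairwise coprime; M = 83·101·41·47 = 16154041.
M/83 = 194627; 194627 ≡ 75 (mod 83); 75·31 ≡ 1, so inverse 31.
M/101 = 159941; 159941 ≡ 58 (mod 101); 58·54 ≡ 1, so inverse 54.
M/41 = 394001; 394001 ≡ 32 (mod 41); 32·9 ≡ 1, so inverse 9.
M/47 = 343703; 343703 ≡ 39 (mod 47); 39·41 ≡ 1, so inverse 41.
N ≡ 65·194627·31 + 45·159941·54 + 6·394001·9 + 22·343703·41 = 1112126195.
1112126195 mod 16154041 = 13651407.

13651407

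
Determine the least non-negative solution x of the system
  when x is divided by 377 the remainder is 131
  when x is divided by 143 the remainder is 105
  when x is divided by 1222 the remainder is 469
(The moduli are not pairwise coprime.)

gcd(377, 143) = 13 and 13 | (105 − 131), so the pair is consistent; merging gives x ≡ 2393 (mod 4147), where 4147 = lcm(377, 143).
gcd(4147, 1222) = 13 and 13 | (469 − 2393), so the pair is consistent; merging gives x ≡ 375623 (mod 389818), where 389818 = lcm(4147, 1222).
The solution is unique modulo lcm(377, 143, 1222) = 389818.

375623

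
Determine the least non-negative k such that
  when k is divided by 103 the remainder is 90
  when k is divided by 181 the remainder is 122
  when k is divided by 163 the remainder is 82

2838564

The moduli are pairwise coprime; N = 103·181·163 = 3038809.
N/103 = 29503; 29503 ≡ 45 (mod 103); 45·87 ≡ 1, so inverse 87.
N/181 = 16789; 16789 ≡ 137 (mod 181); 137·37 ≡ 1, so inverse 37.
N/163 = 18643; 18643 ≡ 61 (mod 163); 61·155 ≡ 1, so inverse 155.
k ≡ 90·29503·87 + 122·16789·37 + 82·18643·155 = 543746566.
543746566 mod 3038809 = 2838564.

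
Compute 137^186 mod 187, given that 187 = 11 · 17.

Mod 11: 137 ≡ 5; by Fermat, exponent reduces to 186 mod 10 = 6; 5^6 ≡ 5 (mod 11).
Mod 17: 137 ≡ 1; by Fermat, exponent reduces to 186 mod 16 = 10; 1^10 ≡ 1 (mod 17).
Combine by CRT: x ≡ 5 (mod 11), x ≡ 1 (mod 17) ⇒ x ≡ 137 (mod 187).

137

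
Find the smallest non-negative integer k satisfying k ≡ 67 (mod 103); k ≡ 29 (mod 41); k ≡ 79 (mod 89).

68253

Combine the congruences pairwise.
From k ≡ 67 (mod 103) write k = 67 + 103t. Substituting into k ≡ 29 (mod 41) gives 103t ≡ 3 (mod 41), and since 21⁻¹ ≡ 2 (mod 41), t ≡ 6. Hence k ≡ 67 + 103·6 = 685 (mod 4223).
From k ≡ 685 (mod 4223) write k = 685 + 4223t. Substituting into k ≡ 79 (mod 89) gives 4223t ≡ 17 (mod 89), and since 40⁻¹ ≡ 69 (mod 89), t ≡ 16. Hence k ≡ 685 + 4223·16 = 68253 (mod 375847).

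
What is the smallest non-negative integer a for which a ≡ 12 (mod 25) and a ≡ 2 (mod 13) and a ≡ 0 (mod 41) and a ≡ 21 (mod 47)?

From a ≡ 12 (mod 25) write a = 12 + 25t. Substituting into a ≡ 2 (mod 13) gives 25t ≡ 3 (mod 13), and since 12⁻¹ ≡ 12 (mod 13), t ≡ 10. Hence a ≡ 12 + 25·10 = 262 (mod 325).
From a ≡ 262 (mod 325) write a = 262 + 325t. Substituting into a ≡ 0 (mod 41) gives 325t ≡ 25 (mod 41), and since 38⁻¹ ≡ 27 (mod 41), t ≡ 19. Hence a ≡ 262 + 325·19 = 6437 (mod 13325).
From a ≡ 6437 (mod 13325) write a = 6437 + 13325t. Substituting into a ≡ 21 (mod 47) gives 13325t ≡ 23 (mod 47), and since 24⁻¹ ≡ 2 (mod 47), t ≡ 46. Hence a ≡ 6437 + 13325·46 = 619387 (mod 626275).

619387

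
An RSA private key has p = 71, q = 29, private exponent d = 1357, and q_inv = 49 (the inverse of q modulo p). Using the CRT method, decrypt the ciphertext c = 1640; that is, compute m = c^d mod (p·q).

d_p = d mod (p−1) = 1357 mod 70 = 27; d_q = d mod (q−1) = 13.
m₁ = c^(d_p) mod p: c ≡ 7 (mod 71), and 7^27 mod 71 = 21.
m₂ = c^(d_q) mod q: c ≡ 16 (mod 29), and 16^13 mod 29 = 20.
h = q_inv·(m₁ − m₂) mod p = 49·(21 − 20) mod 71 = 49.
m = m₂ + h·q = 20 + 49·29 = 1441.

1441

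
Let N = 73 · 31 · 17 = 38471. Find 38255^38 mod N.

1396

Mod 73: 38255 ≡ 3; 3^38 ≡ 9 (mod 73).
Mod 31: 38255 ≡ 1; by Fermat, exponent reduces to 38 mod 30 = 8; 1^8 ≡ 1 (mod 31).
Mod 17: 38255 ≡ 5; by Fermat, exponent reduces to 38 mod 16 = 6; 5^6 ≡ 2 (mod 17).
Combine by CRT: x ≡ 9 (mod 73), x ≡ 1 (mod 31), x ≡ 2 (mod 17) ⇒ x ≡ 1396 (mod 38471).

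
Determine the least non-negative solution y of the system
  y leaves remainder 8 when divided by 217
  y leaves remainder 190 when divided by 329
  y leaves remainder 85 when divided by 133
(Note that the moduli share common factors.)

gcd(217, 329) = 7 and 7 | (190 − 8), so the pair is consistent; merging gives y ≡ 3480 (mod 10199), where 10199 = lcm(217, 329).
gcd(10199, 133) = 7 and 7 | (85 − 3480), so the pair is consistent; merging gives y ≡ 85072 (mod 193781), where 193781 = lcm(10199, 133).
The solution is unique modulo lcm(217, 329, 133) = 193781.

85072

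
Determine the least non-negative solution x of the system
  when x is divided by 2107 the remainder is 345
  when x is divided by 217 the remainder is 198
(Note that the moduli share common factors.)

Combine the congruences pairwise.
gcd(2107, 217) = 7 and 7 | (198 − 345), so the pair is consistent; merging gives x ≡ 48806 (mod 65317), where 65317 = lcm(2107, 217).
The solution is unique modulo lcm(2107, 217) = 65317.

48806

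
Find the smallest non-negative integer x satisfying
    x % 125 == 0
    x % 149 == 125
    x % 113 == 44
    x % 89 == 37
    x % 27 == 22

4207536625

The moduli are pairwise coprime; N = 125·149·113·89·27 = 5057413875.
N/125 = 40459311; 40459311 ≡ 61 (mod 125); 61·41 ≡ 1, so inverse 41.
N/149 = 33942375; 33942375 ≡ 26 (mod 149); 26·86 ≡ 1, so inverse 86.
N/113 = 44755875; 44755875 ≡ 78 (mod 113); 78·71 ≡ 1, so inverse 71.
N/89 = 56824875; 56824875 ≡ 66 (mod 89); 66·58 ≡ 1, so inverse 58.
N/27 = 187311625; 187311625 ≡ 16 (mod 27); 16·22 ≡ 1, so inverse 22.
x ≡ 0·40459311·41 + 125·33942375·86 + 44·44755875·71 + 37·56824875·58 + 22·187311625·22 = 717302893000.
717302893000 mod 5057413875 = 4207536625.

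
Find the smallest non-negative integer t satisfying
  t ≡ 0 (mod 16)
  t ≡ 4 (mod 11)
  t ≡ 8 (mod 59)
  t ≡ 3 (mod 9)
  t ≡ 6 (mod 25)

1325856

The moduli are pairwise coprime; N = 16·11·59·9·25 = 2336400.
N/16 = 146025; 146025 ≡ 9 (mod 16); 9·9 ≡ 1, so inverse 9.
N/11 = 212400; 212400 ≡ 1 (mod 11), inverse 1.
N/59 = 39600; 39600 ≡ 11 (mod 59); 11·43 ≡ 1, so inverse 43.
N/9 = 259600; 259600 ≡ 4 (mod 9); 4·7 ≡ 1, so inverse 7.
N/25 = 93456; 93456 ≡ 6 (mod 25); 6·21 ≡ 1, so inverse 21.
t ≡ 0·146025·9 + 4·212400·1 + 8·39600·43 + 3·259600·7 + 6·93456·21 = 31699056.
31699056 mod 2336400 = 1325856.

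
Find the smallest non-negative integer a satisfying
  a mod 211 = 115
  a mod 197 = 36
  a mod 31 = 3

732285

The moduli are pairwise coprime; N = 211·197·31 = 1288577.
N/211 = 6107; 6107 ≡ 199 (mod 211); 199·123 ≡ 1, so inverse 123.
N/197 = 6541; 6541 ≡ 40 (mod 197); 40·133 ≡ 1, so inverse 133.
N/31 = 41567; 41567 ≡ 27 (mod 31); 27·23 ≡ 1, so inverse 23.
a ≡ 115·6107·123 + 36·6541·133 + 3·41567·23 = 120569946.
120569946 mod 1288577 = 732285.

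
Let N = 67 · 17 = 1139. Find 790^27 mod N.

Mod 67: 790 ≡ 53; 53^27 ≡ 52 (mod 67).
Mod 17: 790 ≡ 8; by Fermat, exponent reduces to 27 mod 16 = 11; 8^11 ≡ 2 (mod 17).
Combine by CRT: x ≡ 52 (mod 67), x ≡ 2 (mod 17) ⇒ x ≡ 1124 (mod 1139).

1124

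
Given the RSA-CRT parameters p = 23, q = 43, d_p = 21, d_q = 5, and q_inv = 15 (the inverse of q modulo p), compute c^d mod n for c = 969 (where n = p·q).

m₁ = c^(d_p) mod p: c ≡ 3 (mod 23), and 3^21 mod 23 = 8.
m₂ = c^(d_q) mod q: c ≡ 23 (mod 43), and 23^5 mod 43 = 17.
h = q_inv·(m₁ − m₂) mod p = 15·(8 − 17) mod 23 = 3.
m = m₂ + h·q = 17 + 3·43 = 146.

146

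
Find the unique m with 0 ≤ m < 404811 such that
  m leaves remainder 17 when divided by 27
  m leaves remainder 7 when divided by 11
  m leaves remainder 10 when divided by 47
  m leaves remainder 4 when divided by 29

97676

From m ≡ 17 (mod 27) write m = 17 + 27t. Substituting into m ≡ 7 (mod 11) gives 27t ≡ 1 (mod 11), and since 5⁻¹ ≡ 9 (mod 11), t ≡ 9. Hence m ≡ 17 + 27·9 = 260 (mod 297).
From m ≡ 260 (mod 297) write m = 260 + 297t. Substituting into m ≡ 10 (mod 47) gives 297t ≡ 32 (mod 47), and since 15⁻¹ ≡ 22 (mod 47), t ≡ 46. Hence m ≡ 260 + 297·46 = 13922 (mod 13959).
From m ≡ 13922 (mod 13959) write m = 13922 + 13959t. Substituting into m ≡ 4 (mod 29) gives 13959t ≡ 2 (mod 29), and since 10⁻¹ ≡ 3 (mod 29), t ≡ 6. Hence m ≡ 13922 + 13959·6 = 97676 (mod 404811).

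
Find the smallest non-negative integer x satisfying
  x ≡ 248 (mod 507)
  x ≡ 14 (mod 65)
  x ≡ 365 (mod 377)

72749

gcd(507, 65) = 13 and 13 | (14 − 248), so the pair is consistent; merging gives x ≡ 1769 (mod 2535), where 2535 = lcm(507, 65).
gcd(2535, 377) = 13 and 13 | (365 − 1769), so the pair is consistent; merging gives x ≡ 72749 (mod 73515), where 73515 = lcm(2535, 377).
The solution is unique modulo lcm(507, 65, 377) = 73515.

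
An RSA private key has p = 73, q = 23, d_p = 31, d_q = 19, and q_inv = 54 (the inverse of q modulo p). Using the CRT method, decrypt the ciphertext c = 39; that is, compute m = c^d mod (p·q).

1139

m₁ = c^(d_p) mod p: c ≡ 39 (mod 73), and 39^31 mod 73 = 44.
m₂ = c^(d_q) mod q: c ≡ 16 (mod 23), and 16^19 mod 23 = 12.
h = q_inv·(m₁ − m₂) mod p = 54·(44 − 12) mod 73 = 49.
m = m₂ + h·q = 12 + 49·23 = 1139.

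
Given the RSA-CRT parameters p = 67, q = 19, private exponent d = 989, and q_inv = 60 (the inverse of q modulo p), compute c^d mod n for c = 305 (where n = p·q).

96

d_p = d mod (p−1) = 989 mod 66 = 65; d_q = d mod (q−1) = 17.
m₁ = c^(d_p) mod p: c ≡ 37 (mod 67), and 37^65 mod 67 = 29.
m₂ = c^(d_q) mod q: c ≡ 1 (mod 19), and 1^17 mod 19 = 1.
h = q_inv·(m₁ − m₂) mod p = 60·(29 − 1) mod 67 = 5.
m = m₂ + h·q = 1 + 5·19 = 96.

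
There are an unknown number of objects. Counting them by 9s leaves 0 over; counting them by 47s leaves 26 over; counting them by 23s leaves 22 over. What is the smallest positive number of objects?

The moduli are pairwise coprime; M = 9·47·23 = 9729.
M/9 = 1081; 1081 ≡ 1 (mod 9), inverse 1.
M/47 = 207; 207 ≡ 19 (mod 47); 19·5 ≡ 1, so inverse 5.
M/23 = 423; 423 ≡ 9 (mod 23); 9·18 ≡ 1, so inverse 18.
N ≡ 0·1081·1 + 26·207·5 + 22·423·18 = 194418.
194418 mod 9729 = 9567.

9567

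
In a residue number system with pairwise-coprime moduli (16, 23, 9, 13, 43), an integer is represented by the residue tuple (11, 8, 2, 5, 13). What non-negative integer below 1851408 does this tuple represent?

1455563

From x ≡ 11 (mod 16) write x = 11 + 16t. Substituting into x ≡ 8 (mod 23) gives 16t ≡ 20 (mod 23), and since 16⁻¹ ≡ 13 (mod 23), t ≡ 7. Hence x ≡ 11 + 16·7 = 123 (mod 368).
From x ≡ 123 (mod 368) write x = 123 + 368t. Substituting into x ≡ 2 (mod 9) gives 368t ≡ 5 (mod 9), and since 8⁻¹ ≡ 8 (mod 9), t ≡ 4. Hence x ≡ 123 + 368·4 = 1595 (mod 3312).
From x ≡ 1595 (mod 3312) write x = 1595 + 3312t. Substituting into x ≡ 5 (mod 13) gives 3312t ≡ 9 (mod 13), and since 10⁻¹ ≡ 4 (mod 13), t ≡ 10. Hence x ≡ 1595 + 3312·10 = 34715 (mod 43056).
From x ≡ 34715 (mod 43056) write x = 34715 + 43056t. Substituting into x ≡ 13 (mod 43) gives 43056t ≡ 42 (mod 43), and since 13⁻¹ ≡ 10 (mod 43), t ≡ 33. Hence x ≡ 34715 + 43056·33 = 1455563 (mod 1851408).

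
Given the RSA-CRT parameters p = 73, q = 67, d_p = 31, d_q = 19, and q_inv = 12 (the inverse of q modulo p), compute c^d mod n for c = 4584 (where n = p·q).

m₁ = c^(d_p) mod p: c ≡ 58 (mod 73), and 58^31 mod 73 = 68.
m₂ = c^(d_q) mod q: c ≡ 28 (mod 67), and 28^19 mod 67 = 18.
h = q_inv·(m₁ − m₂) mod p = 12·(68 − 18) mod 73 = 16.
m = m₂ + h·q = 18 + 16·67 = 1090.

1090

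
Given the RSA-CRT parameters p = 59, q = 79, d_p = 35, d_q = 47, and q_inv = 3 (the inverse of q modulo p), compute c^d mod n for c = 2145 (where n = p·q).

1479

m₁ = c^(d_p) mod p: c ≡ 21 (mod 59), and 21^35 mod 59 = 4.
m₂ = c^(d_q) mod q: c ≡ 12 (mod 79), and 12^47 mod 79 = 57.
h = q_inv·(m₁ − m₂) mod p = 3·(4 − 57) mod 59 = 18.
m = m₂ + h·q = 57 + 18·79 = 1479.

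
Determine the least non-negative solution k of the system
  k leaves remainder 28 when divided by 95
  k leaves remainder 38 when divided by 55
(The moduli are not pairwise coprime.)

Combine the congruences pairwise.
gcd(95, 55) = 5 and 5 | (38 − 28), so the pair is consistent; merging gives k ≡ 313 (mod 1045), where 1045 = lcm(95, 55).
The solution is unique modulo lcm(95, 55) = 1045.

313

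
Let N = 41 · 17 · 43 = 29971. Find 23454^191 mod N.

1187

Mod 41: 23454 ≡ 2; by Fermat, exponent reduces to 191 mod 40 = 31; 2^31 ≡ 39 (mod 41).
Mod 17: 23454 ≡ 11; by Fermat, exponent reduces to 191 mod 16 = 15; 11^15 ≡ 14 (mod 17).
Mod 43: 23454 ≡ 19; by Fermat, exponent reduces to 191 mod 42 = 23; 19^23 ≡ 26 (mod 43).
Combine by CRT: x ≡ 39 (mod 41), x ≡ 14 (mod 17), x ≡ 26 (mod 43) ⇒ x ≡ 1187 (mod 29971).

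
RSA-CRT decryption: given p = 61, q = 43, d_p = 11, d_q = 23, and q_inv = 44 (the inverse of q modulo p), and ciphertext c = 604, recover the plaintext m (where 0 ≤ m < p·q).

383

m₁ = c^(d_p) mod p: c ≡ 55 (mod 61), and 55^11 mod 61 = 17.
m₂ = c^(d_q) mod q: c ≡ 2 (mod 43), and 2^23 mod 43 = 39.
h = q_inv·(m₁ − m₂) mod p = 44·(17 − 39) mod 61 = 8.
m = m₂ + h·q = 39 + 8·43 = 383.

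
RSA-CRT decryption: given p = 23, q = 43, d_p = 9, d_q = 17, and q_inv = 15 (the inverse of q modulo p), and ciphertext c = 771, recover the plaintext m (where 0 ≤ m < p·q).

m₁ = c^(d_p) mod p: c ≡ 12 (mod 23), and 12^9 mod 23 = 4.
m₂ = c^(d_q) mod q: c ≡ 40 (mod 43), and 40^17 mod 43 = 17.
h = q_inv·(m₁ − m₂) mod p = 15·(4 − 17) mod 23 = 12.
m = m₂ + h·q = 17 + 12·43 = 533.

533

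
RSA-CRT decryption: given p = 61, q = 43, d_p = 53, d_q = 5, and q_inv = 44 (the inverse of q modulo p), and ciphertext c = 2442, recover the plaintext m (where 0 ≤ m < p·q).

2613

m₁ = c^(d_p) mod p: c ≡ 2 (mod 61), and 2^53 mod 61 = 51.
m₂ = c^(d_q) mod q: c ≡ 34 (mod 43), and 34^5 mod 43 = 33.
h = q_inv·(m₁ − m₂) mod p = 44·(51 − 33) mod 61 = 60.
m = m₂ + h·q = 33 + 60·43 = 2613.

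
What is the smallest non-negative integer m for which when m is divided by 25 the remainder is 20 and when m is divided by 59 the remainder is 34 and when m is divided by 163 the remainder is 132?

From m ≡ 20 (mod 25) write m = 20 + 25t. Substituting into m ≡ 34 (mod 59) gives 25t ≡ 14 (mod 59), and since 25⁻¹ ≡ 26 (mod 59), t ≡ 10. Hence m ≡ 20 + 25·10 = 270 (mod 1475).
From m ≡ 270 (mod 1475) write m = 270 + 1475t. Substituting into m ≡ 132 (mod 163) gives 1475t ≡ 25 (mod 163), and since 8⁻¹ ≡ 102 (mod 163), t ≡ 105. Hence m ≡ 270 + 1475·105 = 155145 (mod 240425).

155145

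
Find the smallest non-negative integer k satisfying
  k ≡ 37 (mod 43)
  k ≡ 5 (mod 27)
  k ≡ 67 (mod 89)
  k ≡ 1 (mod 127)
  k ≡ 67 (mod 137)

1222519019

The moduli are pairwise coprime; N = 43·27·89·127·137 = 1797821271.
N/43 = 41809797; 41809797 ≡ 37 (mod 43); 37·7 ≡ 1, so inverse 7.
N/27 = 66585973; 66585973 ≡ 4 (mod 27); 4·7 ≡ 1, so inverse 7.
N/89 = 20200239; 20200239 ≡ 87 (mod 89); 87·44 ≡ 1, so inverse 44.
N/127 = 14156073; 14156073 ≡ 18 (mod 127); 18·120 ≡ 1, so inverse 120.
N/137 = 13122783; 13122783 ≡ 101 (mod 137); 101·19 ≡ 1, so inverse 19.
k ≡ 37·41809797·7 + 5·66585973·7 + 67·20200239·44 + 1·14156073·120 + 67·13122783·19 = 91113582569.
91113582569 mod 1797821271 = 1222519019.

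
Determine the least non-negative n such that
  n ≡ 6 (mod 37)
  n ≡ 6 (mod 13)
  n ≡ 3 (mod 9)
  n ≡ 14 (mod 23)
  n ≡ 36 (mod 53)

The moduli are pairwise coprime; M = 37·13·9·23·53 = 5277051.
M/37 = 142623; 142623 ≡ 25 (mod 37); 25·3 ≡ 1, so inverse 3.
M/13 = 405927; 405927 ≡ 2 (mod 13); 2·7 ≡ 1, so inverse 7.
M/9 = 586339; 586339 ≡ 7 (mod 9); 7·4 ≡ 1, so inverse 4.
M/23 = 229437; 229437 ≡ 12 (mod 23); 12·2 ≡ 1, so inverse 2.
M/53 = 99567; 99567 ≡ 33 (mod 53); 33·45 ≡ 1, so inverse 45.
n ≡ 6·142623·3 + 6·405927·7 + 3·586339·4 + 14·229437·2 + 36·99567·45 = 194374992.
194374992 mod 5277051 = 4401156.

4401156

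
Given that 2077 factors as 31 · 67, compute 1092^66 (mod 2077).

872

Mod 31: 1092 ≡ 7; by Fermat, exponent reduces to 66 mod 30 = 6; 7^6 ≡ 4 (mod 31).
Mod 67: 1092 ≡ 20; since 66 | 66, by Fermat 20^66 ≡ 1 (mod 67).
Combine by CRT: x ≡ 4 (mod 31), x ≡ 1 (mod 67) ⇒ x ≡ 872 (mod 2077).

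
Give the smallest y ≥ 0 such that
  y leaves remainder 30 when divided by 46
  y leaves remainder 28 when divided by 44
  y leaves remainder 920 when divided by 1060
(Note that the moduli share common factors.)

114340

gcd(46, 44) = 2 and 2 | (28 − 30), so the pair is consistent; merging gives y ≡ 996 (mod 1012), where 1012 = lcm(46, 44).
gcd(1012, 1060) = 4 and 4 | (920 − 996), so the pair is consistent; merging gives y ≡ 114340 (mod 268180), where 268180 = lcm(1012, 1060).
The solution is unique modulo lcm(46, 44, 1060) = 268180.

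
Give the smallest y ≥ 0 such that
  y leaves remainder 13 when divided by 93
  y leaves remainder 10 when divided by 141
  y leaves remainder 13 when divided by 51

gcd(93, 141) = 3 and 3 | (10 − 13), so the pair is consistent; merging gives y ≡ 292 (mod 4371), where 4371 = lcm(93, 141).
gcd(4371, 51) = 3 and 3 | (13 − 292), so the pair is consistent; merging gives y ≡ 22147 (mod 74307), where 74307 = lcm(4371, 51).
The solution is unique modulo lcm(93, 141, 51) = 74307.

22147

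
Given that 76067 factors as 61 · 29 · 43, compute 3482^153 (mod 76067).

4944

Mod 61: 3482 ≡ 5; by Fermat, exponent reduces to 153 mod 60 = 33; 5^33 ≡ 3 (mod 61).
Mod 29: 3482 ≡ 2; by Fermat, exponent reduces to 153 mod 28 = 13; 2^13 ≡ 14 (mod 29).
Mod 43: 3482 ≡ 42; by Fermat, exponent reduces to 153 mod 42 = 27; 42^27 ≡ 42 (mod 43).
Combine by CRT: x ≡ 3 (mod 61), x ≡ 14 (mod 29), x ≡ 42 (mod 43) ⇒ x ≡ 4944 (mod 76067).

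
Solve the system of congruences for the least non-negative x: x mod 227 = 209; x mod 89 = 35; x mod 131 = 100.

341617

The moduli are pairwise coprime; N = 227·89·131 = 2646593.
N/227 = 11659; 11659 ≡ 82 (mod 227); 82·36 ≡ 1, so inverse 36.
N/89 = 29737; 29737 ≡ 11 (mod 89); 11·81 ≡ 1, so inverse 81.
N/131 = 20203; 20203 ≡ 29 (mod 131); 29·122 ≡ 1, so inverse 122.
x ≡ 209·11659·36 + 35·29737·81 + 100·20203·122 = 418503311.
418503311 mod 2646593 = 341617.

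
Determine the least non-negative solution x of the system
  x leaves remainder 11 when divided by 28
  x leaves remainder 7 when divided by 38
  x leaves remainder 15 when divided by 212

26303

gcd(28, 38) = 2 and 2 | (7 − 11), so the pair is consistent; merging gives x ≡ 235 (mod 532), where 532 = lcm(28, 38).
gcd(532, 212) = 4 and 4 | (15 − 235), so the pair is consistent; merging gives x ≡ 26303 (mod 28196), where 28196 = lcm(532, 212).
The solution is unique modulo lcm(28, 38, 212) = 28196.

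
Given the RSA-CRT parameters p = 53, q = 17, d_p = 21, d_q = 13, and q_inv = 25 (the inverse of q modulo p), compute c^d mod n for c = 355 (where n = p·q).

m₁ = c^(d_p) mod p: c ≡ 37 (mod 53), and 37^21 mod 53 = 11.
m₂ = c^(d_q) mod q: c ≡ 15 (mod 17), and 15^13 mod 17 = 2.
h = q_inv·(m₁ − m₂) mod p = 25·(11 − 2) mod 53 = 13.
m = m₂ + h·q = 2 + 13·17 = 223.

223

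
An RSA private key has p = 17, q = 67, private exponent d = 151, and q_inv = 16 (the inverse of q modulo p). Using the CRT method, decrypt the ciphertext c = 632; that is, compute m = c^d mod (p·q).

96

d_p = d mod (p−1) = 151 mod 16 = 7; d_q = d mod (q−1) = 19.
m₁ = c^(d_p) mod p: c ≡ 3 (mod 17), and 3^7 mod 17 = 11.
m₂ = c^(d_q) mod q: c ≡ 29 (mod 67), and 29^19 mod 67 = 29.
h = q_inv·(m₁ − m₂) mod p = 16·(11 − 29) mod 17 = 1.
m = m₂ + h·q = 29 + 1·67 = 96.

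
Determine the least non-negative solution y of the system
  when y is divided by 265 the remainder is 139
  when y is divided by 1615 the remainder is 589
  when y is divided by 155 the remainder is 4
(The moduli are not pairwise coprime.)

2539369

Combine the congruences pairwise.
gcd(265, 1615) = 5 and 5 | (589 − 139), so the pair is consistent; merging gives y ≡ 57114 (mod 85595), where 85595 = lcm(265, 1615).
gcd(85595, 155) = 5 and 5 | (4 − 57114), so the pair is consistent; merging gives y ≡ 2539369 (mod 2653445), where 2653445 = lcm(85595, 155).
The solution is unique modulo lcm(265, 1615, 155) = 2653445.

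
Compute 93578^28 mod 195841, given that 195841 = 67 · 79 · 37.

Mod 67: 93578 ≡ 46; 46^28 ≡ 26 (mod 67).
Mod 79: 93578 ≡ 42; 42^28 ≡ 45 (mod 79).
Mod 37: 93578 ≡ 5; 5^28 ≡ 7 (mod 37).
Combine by CRT: x ≡ 26 (mod 67), x ≡ 45 (mod 79), x ≡ 7 (mod 37) ⇒ x ≡ 42705 (mod 195841).

42705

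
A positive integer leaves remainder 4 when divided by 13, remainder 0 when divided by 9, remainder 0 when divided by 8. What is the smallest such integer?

From x ≡ 4 (mod 13) write x = 4 + 13t. Substituting into x ≡ 0 (mod 9) gives 13t ≡ 5 (mod 9), and since 4⁻¹ ≡ 7 (mod 9), t ≡ 8. Hence x ≡ 4 + 13·8 = 108 (mod 117).
From x ≡ 108 (mod 117) write x = 108 + 117t. Substituting into x ≡ 0 (mod 8) gives 117t ≡ 4 (mod 8), and since 5⁻¹ ≡ 5 (mod 8), t ≡ 4. Hence x ≡ 108 + 117·4 = 576 (mod 936).

576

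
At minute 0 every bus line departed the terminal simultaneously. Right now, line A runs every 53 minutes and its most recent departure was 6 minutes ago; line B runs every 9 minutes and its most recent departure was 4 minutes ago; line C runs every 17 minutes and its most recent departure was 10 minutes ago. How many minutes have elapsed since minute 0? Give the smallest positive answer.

112

The moduli are pairwise coprime; N = 53·9·17 = 8109.
N/53 = 153; 153 ≡ 47 (mod 53); 47·44 ≡ 1, so inverse 44.
N/9 = 901; 901 ≡ 1 (mod 9), inverse 1.
N/17 = 477; 477 ≡ 1 (mod 17), inverse 1.
t ≡ 6·153·44 + 4·901·1 + 10·477·1 = 48766.
48766 mod 8109 = 112.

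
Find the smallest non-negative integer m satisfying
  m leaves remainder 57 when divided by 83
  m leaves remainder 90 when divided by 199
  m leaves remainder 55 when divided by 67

The moduli are pairwise coprime; N = 83·199·67 = 1106639.
N/83 = 13333; 13333 ≡ 53 (mod 83); 53·47 ≡ 1, so inverse 47.
N/199 = 5561; 5561 ≡ 188 (mod 199); 188·18 ≡ 1, so inverse 18.
N/67 = 16517; 16517 ≡ 35 (mod 67); 35·23 ≡ 1, so inverse 23.
m ≡ 57·13333·47 + 90·5561·18 + 55·16517·23 = 65621932.
65621932 mod 1106639 = 330231.

330231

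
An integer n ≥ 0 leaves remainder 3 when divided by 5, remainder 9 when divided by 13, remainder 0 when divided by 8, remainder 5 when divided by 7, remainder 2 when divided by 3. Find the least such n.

8888

From n ≡ 3 (mod 5) write n = 3 + 5t. Substituting into n ≡ 9 (mod 13) gives 5t ≡ 6 (mod 13), and since 5⁻¹ ≡ 8 (mod 13), t ≡ 9. Hence n ≡ 3 + 5·9 = 48 (mod 65).
From n ≡ 48 (mod 65) write n = 48 + 65t. Substituting into n ≡ 0 (mod 8) gives 65t ≡ 0 (mod 8), and since 1⁻¹ ≡ 1 (mod 8), t ≡ 0. Hence n ≡ 48 + 65·0 = 48 (mod 520).
From n ≡ 48 (mod 520) write n = 48 + 520t. Substituting into n ≡ 5 (mod 7) gives 520t ≡ 6 (mod 7), and since 2⁻¹ ≡ 4 (mod 7), t ≡ 3. Hence n ≡ 48 + 520·3 = 1608 (mod 3640).
From n ≡ 1608 (mod 3640) write n = 1608 + 3640t. Substituting into n ≡ 2 (mod 3) gives 3640t ≡ 2 (mod 3), and since 1⁻¹ ≡ 1 (mod 3), t ≡ 2. Hence n ≡ 1608 + 3640·2 = 8888 (mod 10920).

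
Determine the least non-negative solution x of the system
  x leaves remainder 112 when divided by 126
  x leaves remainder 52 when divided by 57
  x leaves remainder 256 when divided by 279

52150

gcd(126, 57) = 3 and 3 | (52 − 112), so the pair is consistent; merging gives x ≡ 1876 (mod 2394), where 2394 = lcm(126, 57).
gcd(2394, 279) = 9 and 9 | (256 − 1876), so the pair is consistent; merging gives x ≡ 52150 (mod 74214), where 74214 = lcm(2394, 279).
The solution is unique modulo lcm(126, 57, 279) = 74214.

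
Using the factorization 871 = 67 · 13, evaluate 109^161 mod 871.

Mod 67: 109 ≡ 42; by Fermat, exponent reduces to 161 mod 66 = 29; 42^29 ≡ 58 (mod 67).
Mod 13: 109 ≡ 5; by Fermat, exponent reduces to 161 mod 12 = 5; 5^5 ≡ 5 (mod 13).
Combine by CRT: x ≡ 58 (mod 67), x ≡ 5 (mod 13) ⇒ x ≡ 460 (mod 871).

460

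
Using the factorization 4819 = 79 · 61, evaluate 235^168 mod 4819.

Mod 79: 235 ≡ 77; by Fermat, exponent reduces to 168 mod 78 = 12; 77^12 ≡ 67 (mod 79).
Mod 61: 235 ≡ 52; by Fermat, exponent reduces to 168 mod 60 = 48; 52^48 ≡ 58 (mod 61).
Combine by CRT: x ≡ 67 (mod 79), x ≡ 58 (mod 61) ⇒ x ≡ 2437 (mod 4819).

2437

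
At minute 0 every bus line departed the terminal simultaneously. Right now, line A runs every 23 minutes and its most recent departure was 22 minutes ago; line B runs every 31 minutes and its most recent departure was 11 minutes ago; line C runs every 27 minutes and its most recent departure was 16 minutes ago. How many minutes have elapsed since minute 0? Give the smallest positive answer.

10303

The moduli are pairwise coprime; N = 23·31·27 = 19251.
N/23 = 837; 837 ≡ 9 (mod 23); 9·18 ≡ 1, so inverse 18.
N/31 = 621; 621 ≡ 1 (mod 31), inverse 1.
N/27 = 713; 713 ≡ 11 (mod 27); 11·5 ≡ 1, so inverse 5.
t ≡ 22·837·18 + 11·621·1 + 16·713·5 = 395323.
395323 mod 19251 = 10303.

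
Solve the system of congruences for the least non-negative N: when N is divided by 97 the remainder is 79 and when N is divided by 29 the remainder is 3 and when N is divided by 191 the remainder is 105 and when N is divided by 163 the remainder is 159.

81749060

The moduli are pairwise coprime; M = 97·29·191·163 = 87577129.
M/97 = 902857; 902857 ≡ 78 (mod 97); 78·51 ≡ 1, so inverse 51.
M/29 = 3019901; 3019901 ≡ 15 (mod 29); 15·2 ≡ 1, so inverse 2.
M/191 = 458519; 458519 ≡ 119 (mod 191); 119·61 ≡ 1, so inverse 61.
M/163 = 537283; 537283 ≡ 35 (mod 163); 35·14 ≡ 1, so inverse 14.
N ≡ 79·902857·51 + 3·3019901·2 + 105·458519·61 + 159·537283·14 = 7788536412.
7788536412 mod 87577129 = 81749060.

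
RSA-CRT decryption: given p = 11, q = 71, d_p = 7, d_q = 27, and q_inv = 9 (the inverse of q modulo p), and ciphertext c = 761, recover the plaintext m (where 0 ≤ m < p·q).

678

m₁ = c^(d_p) mod p: c ≡ 2 (mod 11), and 2^7 mod 11 = 7.
m₂ = c^(d_q) mod q: c ≡ 51 (mod 71), and 51^27 mod 71 = 39.
h = q_inv·(m₁ − m₂) mod p = 9·(7 − 39) mod 11 = 9.
m = m₂ + h·q = 39 + 9·71 = 678.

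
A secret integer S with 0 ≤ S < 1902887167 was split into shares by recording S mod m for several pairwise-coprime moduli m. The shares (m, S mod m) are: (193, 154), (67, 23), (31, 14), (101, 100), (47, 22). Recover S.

1048822177

The moduli are pairwise coprime; N = 193·67·31·101·47 = 1902887167.
N/193 = 9859519; 9859519 ≡ 114 (mod 193); 114·171 ≡ 1, so inverse 171.
N/67 = 28401301; 28401301 ≡ 1 (mod 67), inverse 1.
N/31 = 61383457; 61383457 ≡ 16 (mod 31); 16·2 ≡ 1, so inverse 2.
N/101 = 18840467; 18840467 ≡ 28 (mod 101); 28·83 ≡ 1, so inverse 83.
N/47 = 40486961; 40486961 ≡ 33 (mod 47); 33·10 ≡ 1, so inverse 10.
S ≡ 154·9859519·171 + 23·28401301·1 + 14·61383457·2 + 100·18840467·83 + 22·40486961·10 = 427295547585.
427295547585 mod 1902887167 = 1048822177.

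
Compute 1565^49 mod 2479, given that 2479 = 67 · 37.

Mod 67: 1565 ≡ 24; 24^49 ≡ 9 (mod 67).
Mod 37: 1565 ≡ 11; by Fermat, exponent reduces to 49 mod 36 = 13; 11^13 ≡ 11 (mod 37).
Combine by CRT: x ≡ 9 (mod 67), x ≡ 11 (mod 37) ⇒ x ≡ 344 (mod 2479).

344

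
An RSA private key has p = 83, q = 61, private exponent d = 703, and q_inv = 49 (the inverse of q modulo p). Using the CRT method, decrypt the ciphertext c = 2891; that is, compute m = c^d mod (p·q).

1685

d_p = d mod (p−1) = 703 mod 82 = 47; d_q = d mod (q−1) = 43.
m₁ = c^(d_p) mod p: c ≡ 69 (mod 83), and 69^47 mod 83 = 25.
m₂ = c^(d_q) mod q: c ≡ 24 (mod 61), and 24^43 mod 61 = 38.
h = q_inv·(m₁ − m₂) mod p = 49·(25 − 38) mod 83 = 27.
m = m₂ + h·q = 38 + 27·61 = 1685.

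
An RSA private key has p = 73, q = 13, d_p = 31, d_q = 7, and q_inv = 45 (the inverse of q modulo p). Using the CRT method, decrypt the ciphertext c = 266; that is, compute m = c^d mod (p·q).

m₁ = c^(d_p) mod p: c ≡ 47 (mod 73), and 47^31 mod 73 = 40.
m₂ = c^(d_q) mod q: c ≡ 6 (mod 13), and 6^7 mod 13 = 7.
h = q_inv·(m₁ − m₂) mod p = 45·(40 − 7) mod 73 = 25.
m = m₂ + h·q = 7 + 25·13 = 332.

332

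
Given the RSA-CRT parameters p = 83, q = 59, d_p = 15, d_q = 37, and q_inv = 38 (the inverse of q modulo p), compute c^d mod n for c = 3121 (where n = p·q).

4016

m₁ = c^(d_p) mod p: c ≡ 50 (mod 83), and 50^15 mod 83 = 32.
m₂ = c^(d_q) mod q: c ≡ 53 (mod 59), and 53^37 mod 59 = 4.
h = q_inv·(m₁ − m₂) mod p = 38·(32 − 4) mod 83 = 68.
m = m₂ + h·q = 4 + 68·59 = 4016.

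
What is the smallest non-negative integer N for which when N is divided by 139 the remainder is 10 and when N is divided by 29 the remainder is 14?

1261

From N ≡ 10 (mod 139) write N = 10 + 139t. Substituting into N ≡ 14 (mod 29) gives 139t ≡ 4 (mod 29), and since 23⁻¹ ≡ 24 (mod 29), t ≡ 9. Hence N ≡ 10 + 139·9 = 1261 (mod 4031).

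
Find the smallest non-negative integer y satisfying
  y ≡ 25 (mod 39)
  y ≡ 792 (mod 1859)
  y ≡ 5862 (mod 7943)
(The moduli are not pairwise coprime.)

Combine the congruences pairwise.
gcd(39, 1859) = 13 and 13 | (792 − 25), so the pair is consistent; merging gives y ≡ 4510 (mod 5577), where 5577 = lcm(39, 1859).
gcd(5577, 7943) = 169 and 169 | (5862 − 4510), so the pair is consistent; merging gives y ≡ 188551 (mod 262119), where 262119 = lcm(5577, 7943).
The solution is unique modulo lcm(39, 1859, 7943) = 262119.

188551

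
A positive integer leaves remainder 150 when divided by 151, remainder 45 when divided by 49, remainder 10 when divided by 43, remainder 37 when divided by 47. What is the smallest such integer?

The moduli are pairwise coprime; N = 151·49·43·47 = 14953379.
N/151 = 99029; 99029 ≡ 124 (mod 151); 124·123 ≡ 1, so inverse 123.
N/49 = 305171; 305171 ≡ 48 (mod 49); 48·48 ≡ 1, so inverse 48.
N/43 = 347753; 347753 ≡ 12 (mod 43); 12·18 ≡ 1, so inverse 18.
N/47 = 318157; 318157 ≡ 14 (mod 47); 14·37 ≡ 1, so inverse 37.
k ≡ 150·99029·123 + 45·305171·48 + 10·347753·18 + 37·318157·37 = 2984406883.
2984406883 mod 14953379 = 8684462.

8684462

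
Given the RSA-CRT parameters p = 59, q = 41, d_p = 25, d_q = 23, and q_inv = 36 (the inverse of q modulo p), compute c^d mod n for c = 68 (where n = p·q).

2129

m₁ = c^(d_p) mod p: c ≡ 9 (mod 59), and 9^25 mod 59 = 5.
m₂ = c^(d_q) mod q: c ≡ 27 (mod 41), and 27^23 mod 41 = 38.
h = q_inv·(m₁ − m₂) mod p = 36·(5 − 38) mod 59 = 51.
m = m₂ + h·q = 38 + 51·41 = 2129.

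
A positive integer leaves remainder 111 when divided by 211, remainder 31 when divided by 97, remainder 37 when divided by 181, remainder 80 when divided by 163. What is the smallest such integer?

520598934

The moduli are pairwise coprime; N = 211·97·181·163 = 603837901.
N/211 = 2861791; 2861791 ≡ 209 (mod 211); 209·105 ≡ 1, so inverse 105.
N/97 = 6225133; 6225133 ≡ 61 (mod 97); 61·35 ≡ 1, so inverse 35.
N/181 = 3336121; 3336121 ≡ 110 (mod 181); 110·130 ≡ 1, so inverse 130.
N/163 = 3704527; 3704527 ≡ 26 (mod 163); 26·69 ≡ 1, so inverse 69.
k ≡ 111·2861791·105 + 31·6225133·35 + 37·3336121·130 + 80·3704527·69 = 76604174460.
76604174460 mod 603837901 = 520598934.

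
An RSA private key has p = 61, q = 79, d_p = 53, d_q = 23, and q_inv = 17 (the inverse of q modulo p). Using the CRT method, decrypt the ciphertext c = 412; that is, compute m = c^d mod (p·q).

4245

m₁ = c^(d_p) mod p: c ≡ 46 (mod 61), and 46^53 mod 61 = 36.
m₂ = c^(d_q) mod q: c ≡ 17 (mod 79), and 17^23 mod 79 = 58.
h = q_inv·(m₁ − m₂) mod p = 17·(36 − 58) mod 61 = 53.
m = m₂ + h·q = 58 + 53·79 = 4245.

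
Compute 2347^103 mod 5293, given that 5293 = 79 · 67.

Mod 79: 2347 ≡ 56; by Fermat, exponent reduces to 103 mod 78 = 25; 56^25 ≡ 56 (mod 79).
Mod 67: 2347 ≡ 2; by Fermat, exponent reduces to 103 mod 66 = 37; 2^37 ≡ 51 (mod 67).
Combine by CRT: x ≡ 56 (mod 79), x ≡ 51 (mod 67) ⇒ x ≡ 4875 (mod 5293).

4875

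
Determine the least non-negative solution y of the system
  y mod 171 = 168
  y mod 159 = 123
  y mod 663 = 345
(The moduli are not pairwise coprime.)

1954869

gcd(171, 159) = 3 and 3 | (123 − 168), so the pair is consistent; merging gives y ≡ 6324 (mod 9063), where 9063 = lcm(171, 159).
gcd(9063, 663) = 3 and 3 | (345 − 6324), so the pair is consistent; merging gives y ≡ 1954869 (mod 2002923), where 2002923 = lcm(9063, 663).
The solution is unique modulo lcm(171, 159, 663) = 2002923.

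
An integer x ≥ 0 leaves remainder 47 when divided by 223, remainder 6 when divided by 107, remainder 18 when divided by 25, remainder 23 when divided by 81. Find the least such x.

The moduli are pairwise coprime; N = 223·107·25·81 = 48318525.
N/223 = 216675; 216675 ≡ 142 (mod 223); 142·11 ≡ 1, so inverse 11.
N/107 = 451575; 451575 ≡ 35 (mod 107); 35·52 ≡ 1, so inverse 52.
N/25 = 1932741; 1932741 ≡ 16 (mod 25); 16·11 ≡ 1, so inverse 11.
N/81 = 596525; 596525 ≡ 41 (mod 81); 41·2 ≡ 1, so inverse 2.
x ≡ 47·216675·11 + 6·451575·52 + 18·1932741·11 + 23·596525·2 = 663035243.
663035243 mod 48318525 = 34894418.

34894418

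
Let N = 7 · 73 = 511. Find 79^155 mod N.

123

Mod 7: 79 ≡ 2; by Fermat, exponent reduces to 155 mod 6 = 5; 2^5 ≡ 4 (mod 7).
Mod 73: 79 ≡ 6; by Fermat, exponent reduces to 155 mod 72 = 11; 6^11 ≡ 50 (mod 73).
Combine by CRT: x ≡ 4 (mod 7), x ≡ 50 (mod 73) ⇒ x ≡ 123 (mod 511).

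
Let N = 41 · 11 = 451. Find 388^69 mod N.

Mod 41: 388 ≡ 19; by Fermat, exponent reduces to 69 mod 40 = 29; 19^29 ≡ 35 (mod 41).
Mod 11: 388 ≡ 3; by Fermat, exponent reduces to 69 mod 10 = 9; 3^9 ≡ 4 (mod 11).
Combine by CRT: x ≡ 35 (mod 41), x ≡ 4 (mod 11) ⇒ x ≡ 158 (mod 451).

158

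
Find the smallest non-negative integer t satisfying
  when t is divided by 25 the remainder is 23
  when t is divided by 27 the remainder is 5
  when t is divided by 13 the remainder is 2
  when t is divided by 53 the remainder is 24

333023

From t ≡ 23 (mod 25) write t = 23 + 25s. Substituting into t ≡ 5 (mod 27) gives 25s ≡ 9 (mod 27), and since 25⁻¹ ≡ 13 (mod 27), s ≡ 9. Hence t ≡ 23 + 25·9 = 248 (mod 675).
From t ≡ 248 (mod 675) write t = 248 + 675s. Substituting into t ≡ 2 (mod 13) gives 675s ≡ 1 (mod 13), and since 12⁻¹ ≡ 12 (mod 13), s ≡ 12. Hence t ≡ 248 + 675·12 = 8348 (mod 8775).
From t ≡ 8348 (mod 8775) write t = 8348 + 8775s. Substituting into t ≡ 24 (mod 53) gives 8775s ≡ 50 (mod 53), and since 30⁻¹ ≡ 23 (mod 53), s ≡ 37. Hence t ≡ 8348 + 8775·37 = 333023 (mod 465075).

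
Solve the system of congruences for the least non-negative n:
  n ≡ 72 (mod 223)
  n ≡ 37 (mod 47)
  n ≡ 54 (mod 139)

The moduli are pairwise coprime; M = 223·47·139 = 1456859.
M/223 = 6533; 6533 ≡ 66 (mod 223); 66·98 ≡ 1, so inverse 98.
M/47 = 30997; 30997 ≡ 24 (mod 47); 24·2 ≡ 1, so inverse 2.
M/139 = 10481; 10481 ≡ 56 (mod 139); 56·72 ≡ 1, so inverse 72.
n ≡ 72·6533·98 + 37·30997·2 + 54·10481·72 = 89140754.
89140754 mod 1456859 = 272355.

272355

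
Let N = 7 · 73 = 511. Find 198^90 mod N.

Mod 7: 198 ≡ 2; since 6 | 90, by Fermat 2^90 ≡ 1 (mod 7).
Mod 73: 198 ≡ 52; by Fermat, exponent reduces to 90 mod 72 = 18; 52^18 ≡ 46 (mod 73).
Combine by CRT: x ≡ 1 (mod 7), x ≡ 46 (mod 73) ⇒ x ≡ 484 (mod 511).

484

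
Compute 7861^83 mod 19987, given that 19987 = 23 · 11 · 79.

Mod 23: 7861 ≡ 18; by Fermat, exponent reduces to 83 mod 22 = 17; 18^17 ≡ 8 (mod 23).
Mod 11: 7861 ≡ 7; by Fermat, exponent reduces to 83 mod 10 = 3; 7^3 ≡ 2 (mod 11).
Mod 79: 7861 ≡ 40; by Fermat, exponent reduces to 83 mod 78 = 5; 40^5 ≡ 42 (mod 79).
Combine by CRT: x ≡ 8 (mod 23), x ≡ 2 (mod 11), x ≡ 42 (mod 79) ⇒ x ≡ 17580 (mod 19987).

17580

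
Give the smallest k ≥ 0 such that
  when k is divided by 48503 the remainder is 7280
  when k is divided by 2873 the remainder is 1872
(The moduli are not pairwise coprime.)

783328

Combine the congruences pairwise.
gcd(48503, 2873) = 169 and 169 | (1872 − 7280), so the pair is consistent; merging gives k ≡ 783328 (mod 824551), where 824551 = lcm(48503, 2873).
The solution is unique modulo lcm(48503, 2873) = 824551.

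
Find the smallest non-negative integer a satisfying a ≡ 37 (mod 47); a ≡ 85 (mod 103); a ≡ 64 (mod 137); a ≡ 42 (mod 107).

66256689

From a ≡ 37 (mod 47) write a = 37 + 47t. Substituting into a ≡ 85 (mod 103) gives 47t ≡ 48 (mod 103), and since 47⁻¹ ≡ 57 (mod 103), t ≡ 58. Hence a ≡ 37 + 47·58 = 2763 (mod 4841).
From a ≡ 2763 (mod 4841) write a = 2763 + 4841t. Substituting into a ≡ 64 (mod 137) gives 4841t ≡ 41 (mod 137), and since 46⁻¹ ≡ 3 (mod 137), t ≡ 123. Hence a ≡ 2763 + 4841·123 = 598206 (mod 663217).
From a ≡ 598206 (mod 663217) write a = 598206 + 663217t. Substituting into a ≡ 42 (mod 107) gives 663217t ≡ 73 (mod 107), and since 31⁻¹ ≡ 38 (mod 107), t ≡ 99. Hence a ≡ 598206 + 663217·99 = 66256689 (mod 70964219).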